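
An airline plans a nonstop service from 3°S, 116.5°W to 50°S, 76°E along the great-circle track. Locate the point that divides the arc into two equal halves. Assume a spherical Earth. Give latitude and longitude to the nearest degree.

≈ 64°S, 137°W

Write both endpoints as unit vectors p₁, p₂ with components (cos φ cos λ, cos φ sin λ, sin φ).
The central angle between the endpoints is δ = arccos(p₁·p₂) ≈ 2.198 rad (125.9°).
Interpolate at f = 1/2 with slerp weights a = sin((1−f)δ)/sin δ ≈ 1.100, b = sin(fδ)/sin δ ≈ 1.100.
p = a·p₁ + b·p₂ ≈ (-0.319, -0.297, -0.900); φ = arcsin(p_z) ≈ -64.16°, λ = atan2(p_y, p_x) ≈ -137.05°.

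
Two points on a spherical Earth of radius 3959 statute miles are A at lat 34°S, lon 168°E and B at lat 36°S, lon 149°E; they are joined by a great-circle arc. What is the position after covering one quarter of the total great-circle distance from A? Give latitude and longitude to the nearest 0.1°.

Convert each endpoint to a unit vector on the sphere (x = cos φ cos λ, y = cos φ sin λ, z = sin φ).
The central angle between the endpoints is δ = arccos(p₁·p₂) ≈ 0.273 rad (15.7°).
Interpolate at f = 1/4 with slerp weights a = sin((1−f)δ)/sin δ ≈ 0.754, b = sin(fδ)/sin δ ≈ 0.253.
p = a·p₁ + b·p₂ ≈ (-0.787, 0.235, -0.570); φ = arcsin(p_z) ≈ -34.78°, λ = atan2(p_y, p_x) ≈ 163.35°.

≈ lat 34.8°S, lon 163.3°E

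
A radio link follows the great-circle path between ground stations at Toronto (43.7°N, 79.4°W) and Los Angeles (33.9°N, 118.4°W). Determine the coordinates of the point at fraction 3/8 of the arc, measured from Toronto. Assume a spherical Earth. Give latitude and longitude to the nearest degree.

Convert each endpoint to a unit vector on the sphere (x = cos φ cos λ, y = cos φ sin λ, z = sin φ).
The central angle between the endpoints is δ = arccos(p₁·p₂) ≈ 0.552 rad (31.6°).
Interpolate at f = 3/8 with slerp weights a = sin((1−f)δ)/sin δ ≈ 0.645, b = sin(fδ)/sin δ ≈ 0.392.
p = a·p₁ + b·p₂ ≈ (-0.069, -0.744, 0.664); φ = arcsin(p_z) ≈ 41.62°, λ = atan2(p_y, p_x) ≈ -95.29°.

≈ (42°N, 95°W)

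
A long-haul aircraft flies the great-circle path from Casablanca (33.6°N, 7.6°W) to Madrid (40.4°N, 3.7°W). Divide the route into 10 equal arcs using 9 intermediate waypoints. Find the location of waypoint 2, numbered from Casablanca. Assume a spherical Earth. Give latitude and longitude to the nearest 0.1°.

The haversine formula gives a central angle δ ≈ 0.131 rad (7.5°) between the endpoints.
Interpolate at f = 2/10 with slerp weights a = sin((1−f)δ)/sin δ ≈ 0.801, b = sin(fδ)/sin δ ≈ 0.201.
p = a·p₁ + b·p₂ ≈ (0.814, -0.098, 0.573); φ = arcsin(p_z) ≈ 34.97°, λ = atan2(p_y, p_x) ≈ -6.87°.

≈ 35.0°N, 6.9°W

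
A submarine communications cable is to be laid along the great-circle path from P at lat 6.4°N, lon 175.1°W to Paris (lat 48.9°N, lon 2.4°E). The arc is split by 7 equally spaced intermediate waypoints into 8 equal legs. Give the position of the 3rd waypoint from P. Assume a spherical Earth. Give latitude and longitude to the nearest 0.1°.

≈ lat 53.1°N, lon 172.7°W

Convert each endpoint to a unit vector on the sphere (x = cos φ cos λ, y = cos φ sin λ, z = sin φ).
The central angle between the endpoints is δ = arccos(p₁·p₂) ≈ 2.176 rad (124.7°).
Interpolate at f = 3/8 with slerp weights a = sin((1−f)δ)/sin δ ≈ 1.189, b = sin(fδ)/sin δ ≈ 0.885.
p = a·p₁ + b·p₂ ≈ (-0.595, -0.077, 0.800); φ = arcsin(p_z) ≈ 53.10°, λ = atan2(p_y, p_x) ≈ -172.68°.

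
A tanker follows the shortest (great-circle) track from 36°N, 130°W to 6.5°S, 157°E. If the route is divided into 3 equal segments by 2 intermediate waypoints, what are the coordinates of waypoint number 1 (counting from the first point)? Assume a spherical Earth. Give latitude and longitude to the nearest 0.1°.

From cos δ = sin φ₁ sin φ₂ + cos φ₁ cos φ₂ cos Δλ, the central angle is δ ≈ 1.402 rad (80.3°).
Interpolate at f = 1/3 with slerp weights a = sin((1−f)δ)/sin δ ≈ 0.816, b = sin(fδ)/sin δ ≈ 0.457.
p = a·p₁ + b·p₂ ≈ (-0.842, -0.328, 0.428); φ = arcsin(p_z) ≈ 25.33°, λ = atan2(p_y, p_x) ≈ -158.70°.

≈ 25.3°N, 158.7°W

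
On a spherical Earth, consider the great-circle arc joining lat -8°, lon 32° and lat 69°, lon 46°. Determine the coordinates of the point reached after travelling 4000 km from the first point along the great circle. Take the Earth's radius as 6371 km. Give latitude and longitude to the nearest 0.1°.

Convert each endpoint to a unit vector on the sphere (x = cos φ cos λ, y = cos φ sin λ, z = sin φ).
The central angle between the endpoints is δ = arccos(p₁·p₂) ≈ 1.355 rad (77.6°). The total great-circle distance is δ·R ≈ 1.355 × 6371 ≈ 8631 km, so the target fraction is f = 4000/8631 ≈ 0.463.
Interpolate at f ≈ 0.463 with slerp weights a = sin((1−f)δ)/sin δ ≈ 0.680, b = sin(fδ)/sin δ ≈ 0.601.
p = a·p₁ + b·p₂ ≈ (0.721, 0.512, 0.467); φ = arcsin(p_z) ≈ 27.82°, λ = atan2(p_y, p_x) ≈ 35.38°.

≈ lat 27.8°, lon 35.4°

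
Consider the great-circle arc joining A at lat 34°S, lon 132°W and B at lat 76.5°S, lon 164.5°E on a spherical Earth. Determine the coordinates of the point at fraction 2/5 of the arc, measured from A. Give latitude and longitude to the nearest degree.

≈ lat 53°S, lon 141°W

Write both endpoints as unit vectors p₁, p₂ with components (cos φ cos λ, cos φ sin λ, sin φ).
The central angle between the endpoints is δ = arccos(p₁·p₂) ≈ 0.889 rad (50.9°).
Interpolate at f = 2/5 with slerp weights a = sin((1−f)δ)/sin δ ≈ 0.655, b = sin(fδ)/sin δ ≈ 0.448.
p = a·p₁ + b·p₂ ≈ (-0.464, -0.375, -0.802); φ = arcsin(p_z) ≈ -53.34°, λ = atan2(p_y, p_x) ≈ -141.03°.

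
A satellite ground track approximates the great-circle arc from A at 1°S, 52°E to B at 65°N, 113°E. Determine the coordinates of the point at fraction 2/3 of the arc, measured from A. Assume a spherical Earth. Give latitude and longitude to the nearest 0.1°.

From cos δ = sin φ₁ sin φ₂ + cos φ₁ cos φ₂ cos Δλ, the central angle is δ ≈ 1.381 rad (79.1°).
Interpolate at f = 2/3 with slerp weights a = sin((1−f)δ)/sin δ ≈ 0.452, b = sin(fδ)/sin δ ≈ 0.810.
p = a·p₁ + b·p₂ ≈ (0.145, 0.672, 0.727); φ = arcsin(p_z) ≈ 46.60°, λ = atan2(p_y, p_x) ≈ 77.85°.

≈ 46.6°N, 77.9°E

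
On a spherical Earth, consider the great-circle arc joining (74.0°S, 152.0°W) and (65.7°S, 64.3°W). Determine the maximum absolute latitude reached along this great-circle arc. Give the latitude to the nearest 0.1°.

≈ 76.2°S

The great circle lies in the plane with unit normal n̂ = (p₁ × p₂)/|p₁ × p₂|.
Here n̂_z ≈ +0.239; the vertex latitude is φ_max = arccos|n̂_z| ≈ 76.2°.
Check via Clairaut: cos φ_max = |cos φ₁| · sin C = cos(74.0°)·sin(119.8°) ≈ 0.239, again giving ≈ 76.2°.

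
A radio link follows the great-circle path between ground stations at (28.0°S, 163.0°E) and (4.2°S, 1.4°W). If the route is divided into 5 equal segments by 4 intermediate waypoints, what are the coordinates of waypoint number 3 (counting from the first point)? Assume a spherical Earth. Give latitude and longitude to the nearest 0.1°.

Convert each endpoint to a unit vector on the sphere (x = cos φ cos λ, y = cos φ sin λ, z = sin φ).
The central angle between the endpoints is δ = arccos(p₁·p₂) ≈ 2.521 rad (144.5°).
Interpolate at f = 3/5 with slerp weights a = sin((1−f)δ)/sin δ ≈ 1.456, b = sin(fδ)/sin δ ≈ 1.718.
p = a·p₁ + b·p₂ ≈ (0.483, 0.334, -0.809); φ = arcsin(p_z) ≈ -54.02°, λ = atan2(p_y, p_x) ≈ 34.64°.

≈ (54.0°S, 34.6°E)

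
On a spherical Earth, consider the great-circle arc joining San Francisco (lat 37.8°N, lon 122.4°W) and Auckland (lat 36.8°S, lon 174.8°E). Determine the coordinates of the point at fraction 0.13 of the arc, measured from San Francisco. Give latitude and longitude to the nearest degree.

≈ lat 29°N, lon 132°W

Convert each endpoint to a unit vector on the sphere (x = cos φ cos λ, y = cos φ sin λ, z = sin φ).
The central angle between the endpoints is δ = arccos(p₁·p₂) ≈ 1.649 rad (94.5°).
Interpolate at f = 0.13 with slerp weights a = sin((1−f)δ)/sin δ ≈ 0.994, b = sin(fδ)/sin δ ≈ 0.213.
p = a·p₁ + b·p₂ ≈ (-0.591, -0.647, 0.481); φ = arcsin(p_z) ≈ 28.77°, λ = atan2(p_y, p_x) ≈ -132.38°.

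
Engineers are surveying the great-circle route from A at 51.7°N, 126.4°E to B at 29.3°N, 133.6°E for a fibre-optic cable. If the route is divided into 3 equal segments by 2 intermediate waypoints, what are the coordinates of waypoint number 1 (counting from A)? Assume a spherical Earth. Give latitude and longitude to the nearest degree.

From cos δ = sin φ₁ sin φ₂ + cos φ₁ cos φ₂ cos Δλ, the central angle is δ ≈ 0.402 rad (23.0°).
Interpolate at f = 1/3 with slerp weights a = sin((1−f)δ)/sin δ ≈ 0.677, b = sin(fδ)/sin δ ≈ 0.341.
p = a·p₁ + b·p₂ ≈ (-0.454, 0.553, 0.698); φ = arcsin(p_z) ≈ 44.29°, λ = atan2(p_y, p_x) ≈ 129.39°.

≈ 44°N, 129°E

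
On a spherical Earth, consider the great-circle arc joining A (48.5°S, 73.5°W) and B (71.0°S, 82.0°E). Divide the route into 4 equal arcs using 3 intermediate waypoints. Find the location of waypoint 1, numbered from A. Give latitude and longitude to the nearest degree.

The haversine formula gives a central angle δ ≈ 1.033 rad (59.2°) between the endpoints.
Interpolate at f = 1/4 with slerp weights a = sin((1−f)δ)/sin δ ≈ 0.815, b = sin(fδ)/sin δ ≈ 0.297.
p = a·p₁ + b·p₂ ≈ (0.167, -0.422, -0.891); φ = arcsin(p_z) ≈ -63.04°, λ = atan2(p_y, p_x) ≈ -68.42°.

≈ (63°S, 68°W)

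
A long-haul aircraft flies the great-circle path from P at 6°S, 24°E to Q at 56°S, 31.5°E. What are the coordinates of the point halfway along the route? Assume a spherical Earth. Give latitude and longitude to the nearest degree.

≈ 31°S, 27°E

From cos δ = sin φ₁ sin φ₂ + cos φ₁ cos φ₂ cos Δλ, the central angle is δ ≈ 0.879 rad (50.4°).
Interpolate at f = 1/2 with slerp weights a = sin((1−f)δ)/sin δ ≈ 0.552, b = sin(fδ)/sin δ ≈ 0.552.
p = a·p₁ + b·p₂ ≈ (0.765, 0.385, -0.516); φ = arcsin(p_z) ≈ -31.05°, λ = atan2(p_y, p_x) ≈ 26.70°.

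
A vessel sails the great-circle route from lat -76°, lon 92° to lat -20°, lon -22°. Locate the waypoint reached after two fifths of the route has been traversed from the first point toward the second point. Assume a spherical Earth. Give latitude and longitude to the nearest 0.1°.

≈ lat -63.3°, lon -0.7°

Write both endpoints as unit vectors p₁, p₂ with components (cos φ cos λ, cos φ sin λ, sin φ).
The central angle between the endpoints is δ = arccos(p₁·p₂) ≈ 1.329 rad (76.1°).
Interpolate at f = 2/5 with slerp weights a = sin((1−f)δ)/sin δ ≈ 0.737, b = sin(fδ)/sin δ ≈ 0.522.
p = a·p₁ + b·p₂ ≈ (0.449, -0.006, -0.894); φ = arcsin(p_z) ≈ -63.34°, λ = atan2(p_y, p_x) ≈ -0.72°.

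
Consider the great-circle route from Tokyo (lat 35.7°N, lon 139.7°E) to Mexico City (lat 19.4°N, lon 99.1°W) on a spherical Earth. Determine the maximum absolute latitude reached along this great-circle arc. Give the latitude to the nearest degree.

The great circle lies in the plane with unit normal n̂ = (p₁ × p₂)/|p₁ × p₂|.
Here n̂_z ≈ +0.669; the vertex latitude is φ_max = arccos|n̂_z| ≈ 48.0°.
Check via Clairaut: cos φ_max = |cos φ₁| · sin C = cos(35.7°)·sin(55.5°) ≈ 0.669, again giving ≈ 48.0°.

≈ 48°N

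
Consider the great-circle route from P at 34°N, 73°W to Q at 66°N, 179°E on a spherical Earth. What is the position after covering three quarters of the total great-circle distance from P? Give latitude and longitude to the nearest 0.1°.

Write both endpoints as unit vectors p₁, p₂ with components (cos φ cos λ, cos φ sin λ, sin φ).
The central angle between the endpoints is δ = arccos(p₁·p₂) ≈ 1.152 rad (66.0°).
Interpolate at f = 3/4 with slerp weights a = sin((1−f)δ)/sin δ ≈ 0.311, b = sin(fδ)/sin δ ≈ 0.832.
p = a·p₁ + b·p₂ ≈ (-0.263, -0.241, 0.934); φ = arcsin(p_z) ≈ 69.11°, λ = atan2(p_y, p_x) ≈ -137.57°.

≈ 69.1°N, 137.6°W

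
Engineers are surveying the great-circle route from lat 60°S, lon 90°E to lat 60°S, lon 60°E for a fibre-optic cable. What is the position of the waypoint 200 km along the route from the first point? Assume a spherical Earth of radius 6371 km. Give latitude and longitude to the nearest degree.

≈ lat 60°S, lon 86°E

Write both endpoints as unit vectors p₁, p₂ with components (cos φ cos λ, cos φ sin λ, sin φ).
The central angle between the endpoints is δ = arccos(p₁·p₂) ≈ 0.260 rad (14.9°). The total great-circle distance is δ·R ≈ 0.260 × 6371 ≈ 1654 km, so the target fraction is f = 200/1654 ≈ 0.121.
Interpolate at f ≈ 0.121 with slerp weights a = sin((1−f)δ)/sin δ ≈ 0.881, b = sin(fδ)/sin δ ≈ 0.122.
p = a·p₁ + b·p₂ ≈ (0.031, 0.494, -0.869); φ = arcsin(p_z) ≈ -60.36°, λ = atan2(p_y, p_x) ≈ 86.46°.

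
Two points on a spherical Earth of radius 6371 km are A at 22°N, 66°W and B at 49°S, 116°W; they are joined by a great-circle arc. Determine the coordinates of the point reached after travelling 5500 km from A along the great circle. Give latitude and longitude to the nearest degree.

≈ 21°S, 90°W

Convert each endpoint to a unit vector on the sphere (x = cos φ cos λ, y = cos φ sin λ, z = sin φ).
The central angle between the endpoints is δ = arccos(p₁·p₂) ≈ 1.462 rad (83.8°). The total great-circle distance is δ·R ≈ 1.462 × 6371 ≈ 9316 km, so the target fraction is f = 5500/9316 ≈ 0.590.
Interpolate at f ≈ 0.590 with slerp weights a = sin((1−f)δ)/sin δ ≈ 0.567, b = sin(fδ)/sin δ ≈ 0.764.
p = a·p₁ + b·p₂ ≈ (-0.006, -0.931, -0.364); φ = arcsin(p_z) ≈ -21.38°, λ = atan2(p_y, p_x) ≈ -90.37°.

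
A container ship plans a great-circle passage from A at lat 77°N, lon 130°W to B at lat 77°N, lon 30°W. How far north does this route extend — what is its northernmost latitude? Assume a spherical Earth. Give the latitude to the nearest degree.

The great circle lies in the plane with unit normal n̂ = (p₁ × p₂)/|p₁ × p₂|.
Here n̂_z ≈ +0.147; the vertex latitude is φ_max = arccos|n̂_z| ≈ 81.6°.

≈ 82°N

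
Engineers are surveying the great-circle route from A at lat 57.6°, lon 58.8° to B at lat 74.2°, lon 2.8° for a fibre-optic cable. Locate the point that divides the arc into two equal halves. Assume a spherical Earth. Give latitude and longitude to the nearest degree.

≈ lat 68°, lon 41°

Convert each endpoint to a unit vector on the sphere (x = cos φ cos λ, y = cos φ sin λ, z = sin φ).
The central angle between the endpoints is δ = arccos(p₁·p₂) ≈ 0.465 rad (26.6°).
Interpolate at f = 1/2 with slerp weights a = sin((1−f)δ)/sin δ ≈ 0.514, b = sin(fδ)/sin δ ≈ 0.514.
p = a·p₁ + b·p₂ ≈ (0.282, 0.242, 0.928); φ = arcsin(p_z) ≈ 68.16°, λ = atan2(p_y, p_x) ≈ 40.64°.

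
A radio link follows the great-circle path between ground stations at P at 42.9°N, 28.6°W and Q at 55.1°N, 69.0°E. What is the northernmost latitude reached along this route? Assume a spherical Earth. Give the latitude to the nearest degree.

≈ 61°N

The great circle lies in the plane with unit normal n̂ = (p₁ × p₂)/|p₁ × p₂|.
Here n̂_z ≈ +0.481; the vertex latitude is φ_max = arccos|n̂_z| ≈ 61.3°.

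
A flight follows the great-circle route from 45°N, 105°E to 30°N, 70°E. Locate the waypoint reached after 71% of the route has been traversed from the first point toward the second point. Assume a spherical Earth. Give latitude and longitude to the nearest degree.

The haversine formula gives a central angle δ ≈ 0.545 rad (31.2°) between the endpoints.
Interpolate at f = 0.71 with slerp weights a = sin((1−f)δ)/sin δ ≈ 0.304, b = sin(fδ)/sin δ ≈ 0.728.
p = a·p₁ + b·p₂ ≈ (0.160, 0.800, 0.579); φ = arcsin(p_z) ≈ 35.35°, λ = atan2(p_y, p_x) ≈ 78.68°.

≈ 35°N, 79°E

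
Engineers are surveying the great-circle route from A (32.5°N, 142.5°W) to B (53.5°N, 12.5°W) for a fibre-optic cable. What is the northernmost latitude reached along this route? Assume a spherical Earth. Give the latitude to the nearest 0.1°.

The great circle lies in the plane with unit normal n̂ = (p₁ × p₂)/|p₁ × p₂|.
Here n̂_z ≈ +0.387; the vertex latitude is φ_max = arccos|n̂_z| ≈ 67.3°.
Check via Clairaut: cos φ_max = |cos φ₁| · sin C = cos(32.5°)·sin(27.3°) ≈ 0.387, again giving ≈ 67.3°.

≈ 67.3°N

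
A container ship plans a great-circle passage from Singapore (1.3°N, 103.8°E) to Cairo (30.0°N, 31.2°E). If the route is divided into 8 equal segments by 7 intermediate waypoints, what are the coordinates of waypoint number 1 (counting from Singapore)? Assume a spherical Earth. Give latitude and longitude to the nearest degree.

≈ 6°N, 96°E

The haversine formula gives a central angle δ ≈ 1.297 rad (74.3°) between the endpoints.
Interpolate at f = 1/8 with slerp weights a = sin((1−f)δ)/sin δ ≈ 0.942, b = sin(fδ)/sin δ ≈ 0.168.
p = a·p₁ + b·p₂ ≈ (-0.100, 0.989, 0.105); φ = arcsin(p_z) ≈ 6.04°, λ = atan2(p_y, p_x) ≈ 95.79°.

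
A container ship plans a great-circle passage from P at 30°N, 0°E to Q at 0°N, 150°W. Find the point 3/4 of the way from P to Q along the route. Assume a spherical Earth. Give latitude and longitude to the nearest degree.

≈ 25°N, 126°W

From cos δ = sin φ₁ sin φ₂ + cos φ₁ cos φ₂ cos Δλ, the central angle is δ ≈ 2.419 rad (138.6°).
Interpolate at f = 3/4 with slerp weights a = sin((1−f)δ)/sin δ ≈ 0.860, b = sin(fδ)/sin δ ≈ 1.467.
p = a·p₁ + b·p₂ ≈ (-0.526, -0.734, 0.430); φ = arcsin(p_z) ≈ 25.45°, λ = atan2(p_y, p_x) ≈ -125.66°.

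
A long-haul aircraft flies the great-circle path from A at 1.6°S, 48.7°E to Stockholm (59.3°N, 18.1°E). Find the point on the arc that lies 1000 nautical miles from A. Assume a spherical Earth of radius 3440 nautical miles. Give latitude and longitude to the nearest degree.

≈ 14°N, 44°E

Write both endpoints as unit vectors p₁, p₂ with components (cos φ cos λ, cos φ sin λ, sin φ).
The central angle between the endpoints is δ = arccos(p₁·p₂) ≈ 1.143 rad (65.5°). The total great-circle distance is δ·R ≈ 1.143 × 3440 ≈ 3930 nmi, so the target fraction is f = 1000/3930 ≈ 0.254.
Interpolate at f ≈ 0.254 with slerp weights a = sin((1−f)δ)/sin δ ≈ 0.827, b = sin(fδ)/sin δ ≈ 0.315.
p = a·p₁ + b·p₂ ≈ (0.699, 0.671, 0.248); φ = arcsin(p_z) ≈ 14.35°, λ = atan2(p_y, p_x) ≈ 43.85°.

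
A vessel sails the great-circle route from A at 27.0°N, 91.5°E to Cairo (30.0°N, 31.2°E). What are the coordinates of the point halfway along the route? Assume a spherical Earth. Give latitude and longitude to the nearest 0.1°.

≈ 32.1°N, 61.8°E

Convert each endpoint to a unit vector on the sphere (x = cos φ cos λ, y = cos φ sin λ, z = sin φ).
The central angle between the endpoints is δ = arccos(p₁·p₂) ≈ 0.916 rad (52.5°).
Interpolate at f = 1/2 with slerp weights a = sin((1−f)δ)/sin δ ≈ 0.557, b = sin(fδ)/sin δ ≈ 0.557.
p = a·p₁ + b·p₂ ≈ (0.400, 0.747, 0.532); φ = arcsin(p_z) ≈ 32.12°, λ = atan2(p_y, p_x) ≈ 61.82°.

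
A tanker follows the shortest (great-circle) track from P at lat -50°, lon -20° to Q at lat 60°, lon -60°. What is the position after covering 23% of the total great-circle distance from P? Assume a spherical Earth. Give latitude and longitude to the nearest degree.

The haversine formula gives a central angle δ ≈ 2.001 rad (114.7°) between the endpoints.
Interpolate at f = 0.23 with slerp weights a = sin((1−f)δ)/sin δ ≈ 1.100, b = sin(fδ)/sin δ ≈ 0.489.
p = a·p₁ + b·p₂ ≈ (0.787, -0.453, -0.419); φ = arcsin(p_z) ≈ -24.79°, λ = atan2(p_y, p_x) ≈ -29.96°.

≈ lat -25°, lon -30°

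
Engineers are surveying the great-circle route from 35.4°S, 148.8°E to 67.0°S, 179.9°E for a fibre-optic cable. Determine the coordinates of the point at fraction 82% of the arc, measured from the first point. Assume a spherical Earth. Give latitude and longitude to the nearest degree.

≈ 62°S, 170°E

Write both endpoints as unit vectors p₁, p₂ with components (cos φ cos λ, cos φ sin λ, sin φ).
The central angle between the endpoints is δ = arccos(p₁·p₂) ≈ 0.634 rad (36.3°).
Interpolate at f = 0.82 with slerp weights a = sin((1−f)δ)/sin δ ≈ 0.192, b = sin(fδ)/sin δ ≈ 0.839.
p = a·p₁ + b·p₂ ≈ (-0.462, 0.082, -0.883); φ = arcsin(p_z) ≈ -62.04°, λ = atan2(p_y, p_x) ≈ 169.96°.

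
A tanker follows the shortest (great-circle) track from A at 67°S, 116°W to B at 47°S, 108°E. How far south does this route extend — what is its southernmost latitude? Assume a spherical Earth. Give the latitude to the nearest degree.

≈ 78°S

The great circle lies in the plane with unit normal n̂ = (p₁ × p₂)/|p₁ × p₂|.
Here n̂_z ≈ -0.211; the vertex latitude is φ_max = arccos|n̂_z| ≈ 77.8°.
Check via Clairaut: cos φ_max = |cos φ₁| · sin C = cos(67.0°)·sin(147.3°) ≈ 0.211, again giving ≈ 77.8°.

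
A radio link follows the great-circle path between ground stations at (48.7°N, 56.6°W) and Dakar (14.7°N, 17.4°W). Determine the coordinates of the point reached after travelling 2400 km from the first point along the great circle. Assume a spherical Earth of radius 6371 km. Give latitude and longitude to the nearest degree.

≈ (35°N, 35°W)

Write both endpoints as unit vectors p₁, p₂ with components (cos φ cos λ, cos φ sin λ, sin φ).
The central angle between the endpoints is δ = arccos(p₁·p₂) ≈ 0.816 rad (46.7°). The total great-circle distance is δ·R ≈ 0.816 × 6371 ≈ 5197 km, so the target fraction is f = 2400/5197 ≈ 0.462.
Interpolate at f ≈ 0.462 with slerp weights a = sin((1−f)δ)/sin δ ≈ 0.584, b = sin(fδ)/sin δ ≈ 0.505.
p = a·p₁ + b·p₂ ≈ (0.678, -0.468, 0.567); φ = arcsin(p_z) ≈ 34.52°, λ = atan2(p_y, p_x) ≈ -34.59°.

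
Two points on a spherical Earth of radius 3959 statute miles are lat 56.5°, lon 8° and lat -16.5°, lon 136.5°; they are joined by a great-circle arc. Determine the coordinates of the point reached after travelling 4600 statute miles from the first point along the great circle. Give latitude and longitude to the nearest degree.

≈ lat 33°, lon 105°

From cos δ = sin φ₁ sin φ₂ + cos φ₁ cos φ₂ cos Δλ, the central angle is δ ≈ 2.173 rad (124.5°). The total great-circle distance is δ·R ≈ 2.173 × 3959 ≈ 8602 mi, so the target fraction is f = 4600/8602 ≈ 0.535.
Interpolate at f ≈ 0.535 with slerp weights a = sin((1−f)δ)/sin δ ≈ 1.028, b = sin(fδ)/sin δ ≈ 1.113.
p = a·p₁ + b·p₂ ≈ (-0.212, 0.814, 0.541); φ = arcsin(p_z) ≈ 32.76°, λ = atan2(p_y, p_x) ≈ 104.63°.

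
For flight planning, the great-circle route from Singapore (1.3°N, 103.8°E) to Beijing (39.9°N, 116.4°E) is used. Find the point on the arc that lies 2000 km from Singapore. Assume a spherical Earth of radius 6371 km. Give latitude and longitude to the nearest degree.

≈ 19°N, 109°E

The haversine formula gives a central angle δ ≈ 0.703 rad (40.3°) between the endpoints. The total great-circle distance is δ·R ≈ 0.703 × 6371 ≈ 4477 km, so the target fraction is f = 2000/4477 ≈ 0.447.
Interpolate at f ≈ 0.447 with slerp weights a = sin((1−f)δ)/sin δ ≈ 0.587, b = sin(fδ)/sin δ ≈ 0.478.
p = a·p₁ + b·p₂ ≈ (-0.303, 0.898, 0.320); φ = arcsin(p_z) ≈ 18.65°, λ = atan2(p_y, p_x) ≈ 108.64°.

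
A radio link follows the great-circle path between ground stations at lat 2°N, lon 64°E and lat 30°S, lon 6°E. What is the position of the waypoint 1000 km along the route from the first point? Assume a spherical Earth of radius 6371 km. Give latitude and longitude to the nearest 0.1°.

The haversine formula gives a central angle δ ≈ 1.114 rad (63.8°) between the endpoints. The total great-circle distance is δ·R ≈ 1.114 × 6371 ≈ 7096 km, so the target fraction is f = 1000/7096 ≈ 0.141.
Interpolate at f ≈ 0.141 with slerp weights a = sin((1−f)δ)/sin δ ≈ 0.911, b = sin(fδ)/sin δ ≈ 0.174.
p = a·p₁ + b·p₂ ≈ (0.549, 0.834, -0.055); φ = arcsin(p_z) ≈ -3.17°, λ = atan2(p_y, p_x) ≈ 56.64°.

≈ lat 3.2°S, lon 56.6°E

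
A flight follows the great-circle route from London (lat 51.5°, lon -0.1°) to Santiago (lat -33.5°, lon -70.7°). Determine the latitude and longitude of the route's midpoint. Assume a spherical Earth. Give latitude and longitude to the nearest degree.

≈ lat 11°, lon -41°

Convert each endpoint to a unit vector on the sphere (x = cos φ cos λ, y = cos φ sin λ, z = sin φ).
The central angle between the endpoints is δ = arccos(p₁·p₂) ≈ 1.833 rad (105.0°).
Interpolate at f = 1/2 with slerp weights a = sin((1−f)δ)/sin δ ≈ 0.822, b = sin(fδ)/sin δ ≈ 0.822.
p = a·p₁ + b·p₂ ≈ (0.738, -0.648, 0.190); φ = arcsin(p_z) ≈ 10.93°, λ = atan2(p_y, p_x) ≈ -41.27°.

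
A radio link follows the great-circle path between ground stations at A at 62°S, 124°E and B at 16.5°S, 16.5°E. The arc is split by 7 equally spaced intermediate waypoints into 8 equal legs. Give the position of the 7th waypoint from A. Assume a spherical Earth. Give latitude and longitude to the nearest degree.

≈ 26°S, 22°E

Write both endpoints as unit vectors p₁, p₂ with components (cos φ cos λ, cos φ sin λ, sin φ).
The central angle between the endpoints is δ = arccos(p₁·p₂) ≈ 1.455 rad (83.4°).
Interpolate at f = 7/8 with slerp weights a = sin((1−f)δ)/sin δ ≈ 0.182, b = sin(fδ)/sin δ ≈ 0.962.
p = a·p₁ + b·p₂ ≈ (0.837, 0.333, -0.434); φ = arcsin(p_z) ≈ -25.73°, λ = atan2(p_y, p_x) ≈ 21.69°.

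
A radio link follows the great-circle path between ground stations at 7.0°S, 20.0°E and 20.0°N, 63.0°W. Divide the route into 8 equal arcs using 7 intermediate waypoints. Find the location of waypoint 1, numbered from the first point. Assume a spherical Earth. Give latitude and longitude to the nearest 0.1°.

≈ 3.1°S, 10.0°E

Write both endpoints as unit vectors p₁, p₂ with components (cos φ cos λ, cos φ sin λ, sin φ).
The central angle between the endpoints is δ = arccos(p₁·p₂) ≈ 1.499 rad (85.9°).
Interpolate at f = 1/8 with slerp weights a = sin((1−f)δ)/sin δ ≈ 0.969, b = sin(fδ)/sin δ ≈ 0.187.
p = a·p₁ + b·p₂ ≈ (0.983, 0.173, -0.054); φ = arcsin(p_z) ≈ -3.11°, λ = atan2(p_y, p_x) ≈ 9.96°.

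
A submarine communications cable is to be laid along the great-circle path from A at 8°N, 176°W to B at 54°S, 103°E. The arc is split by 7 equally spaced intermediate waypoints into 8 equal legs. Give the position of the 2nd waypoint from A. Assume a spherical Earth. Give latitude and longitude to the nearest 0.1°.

Convert each endpoint to a unit vector on the sphere (x = cos φ cos λ, y = cos φ sin λ, z = sin φ).
The central angle between the endpoints is δ = arccos(p₁·p₂) ≈ 1.592 rad (91.2°).
Interpolate at f = 2/8 with slerp weights a = sin((1−f)δ)/sin δ ≈ 0.930, b = sin(fδ)/sin δ ≈ 0.388.
p = a·p₁ + b·p₂ ≈ (-0.970, 0.158, -0.184); φ = arcsin(p_z) ≈ -10.62°, λ = atan2(p_y, p_x) ≈ 170.76°.

≈ 10.6°S, 170.8°E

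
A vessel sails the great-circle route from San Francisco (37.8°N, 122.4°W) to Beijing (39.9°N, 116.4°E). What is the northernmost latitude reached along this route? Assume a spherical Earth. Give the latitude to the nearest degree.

≈ 59°N

The great circle lies in the plane with unit normal n̂ = (p₁ × p₂)/|p₁ × p₂|.
Here n̂_z ≈ -0.520; the vertex latitude is φ_max = arccos|n̂_z| ≈ 58.7°.
Check via Clairaut: cos φ_max = |cos φ₁| · sin C = cos(37.8°)·sin(41.2°) ≈ 0.520, again giving ≈ 58.7°.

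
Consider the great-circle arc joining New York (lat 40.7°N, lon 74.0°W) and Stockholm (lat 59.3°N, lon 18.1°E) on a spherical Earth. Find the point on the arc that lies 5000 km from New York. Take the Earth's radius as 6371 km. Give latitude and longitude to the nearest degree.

≈ lat 62°N, lon 6°W

From cos δ = sin φ₁ sin φ₂ + cos φ₁ cos φ₂ cos Δλ, the central angle is δ ≈ 0.993 rad (56.9°). The total great-circle distance is δ·R ≈ 0.993 × 6371 ≈ 6324 km, so the target fraction is f = 5000/6324 ≈ 0.791.
Interpolate at f ≈ 0.791 with slerp weights a = sin((1−f)δ)/sin δ ≈ 0.246, b = sin(fδ)/sin δ ≈ 0.844.
p = a·p₁ + b·p₂ ≈ (0.461, -0.046, 0.886); φ = arcsin(p_z) ≈ 62.40°, λ = atan2(p_y, p_x) ≈ -5.66°.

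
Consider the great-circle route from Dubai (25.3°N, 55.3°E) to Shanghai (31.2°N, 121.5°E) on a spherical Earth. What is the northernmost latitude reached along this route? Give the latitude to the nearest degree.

≈ 33°N

The great circle lies in the plane with unit normal n̂ = (p₁ × p₂)/|p₁ × p₂|.
Here n̂_z ≈ +0.837; the vertex latitude is φ_max = arccos|n̂_z| ≈ 33.2°.
Check via Clairaut: cos φ_max = |cos φ₁| · sin C = cos(25.3°)·sin(67.7°) ≈ 0.837, again giving ≈ 33.2°.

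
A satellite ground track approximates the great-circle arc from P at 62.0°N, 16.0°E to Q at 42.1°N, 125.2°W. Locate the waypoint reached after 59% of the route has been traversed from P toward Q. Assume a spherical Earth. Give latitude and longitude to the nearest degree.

From cos δ = sin φ₁ sin φ₂ + cos φ₁ cos φ₂ cos Δλ, the central angle is δ ≈ 1.245 rad (71.3°).
Interpolate at f = 0.59 with slerp weights a = sin((1−f)δ)/sin δ ≈ 0.516, b = sin(fδ)/sin δ ≈ 0.707.
p = a·p₁ + b·p₂ ≈ (-0.070, -0.362, 0.929); φ = arcsin(p_z) ≈ 68.36°, λ = atan2(p_y, p_x) ≈ -100.92°.

≈ 68°N, 101°W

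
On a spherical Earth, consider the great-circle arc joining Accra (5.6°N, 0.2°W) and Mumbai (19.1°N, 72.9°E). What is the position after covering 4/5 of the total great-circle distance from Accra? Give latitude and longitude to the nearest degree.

Convert each endpoint to a unit vector on the sphere (x = cos φ cos λ, y = cos φ sin λ, z = sin φ).
The central angle between the endpoints is δ = arccos(p₁·p₂) ≈ 1.261 rad (72.2°).
Interpolate at f = 4/5 with slerp weights a = sin((1−f)δ)/sin δ ≈ 0.262, b = sin(fδ)/sin δ ≈ 0.888.
p = a·p₁ + b·p₂ ≈ (0.508, 0.801, 0.316); φ = arcsin(p_z) ≈ 18.44°, λ = atan2(p_y, p_x) ≈ 57.66°.

≈ 18°N, 58°E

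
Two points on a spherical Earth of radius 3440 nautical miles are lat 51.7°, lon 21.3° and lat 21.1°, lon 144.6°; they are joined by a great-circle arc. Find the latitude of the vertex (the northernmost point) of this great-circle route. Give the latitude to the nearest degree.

≈ 61°

The great circle lies in the plane with unit normal n̂ = (p₁ × p₂)/|p₁ × p₂|.
Here n̂_z ≈ +0.484; the vertex latitude is φ_max = arccos|n̂_z| ≈ 61.1°.
Check via Clairaut: cos φ_max = |cos φ₁| · sin C = cos(51.7°)·sin(51.3°) ≈ 0.484, again giving ≈ 61.1°.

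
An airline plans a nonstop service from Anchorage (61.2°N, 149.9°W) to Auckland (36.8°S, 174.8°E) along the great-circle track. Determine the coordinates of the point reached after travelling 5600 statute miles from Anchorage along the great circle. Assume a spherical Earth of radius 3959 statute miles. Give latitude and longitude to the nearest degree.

≈ 16°S, 179°W

From cos δ = sin φ₁ sin φ₂ + cos φ₁ cos φ₂ cos Δλ, the central angle is δ ≈ 1.782 rad (102.1°). The total great-circle distance is δ·R ≈ 1.782 × 3959 ≈ 7057 mi, so the target fraction is f = 5600/7057 ≈ 0.794.
Interpolate at f ≈ 0.794 with slerp weights a = sin((1−f)δ)/sin δ ≈ 0.368, b = sin(fδ)/sin δ ≈ 1.010.
p = a·p₁ + b·p₂ ≈ (-0.959, -0.016, -0.283); φ = arcsin(p_z) ≈ -16.43°, λ = atan2(p_y, p_x) ≈ -179.07°.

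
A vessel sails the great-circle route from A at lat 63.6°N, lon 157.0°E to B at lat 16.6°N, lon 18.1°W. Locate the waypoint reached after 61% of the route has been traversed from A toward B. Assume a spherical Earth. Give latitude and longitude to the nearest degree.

The haversine formula gives a central angle δ ≈ 1.740 rad (99.7°) between the endpoints.
Interpolate at f = 0.61 with slerp weights a = sin((1−f)δ)/sin δ ≈ 0.637, b = sin(fδ)/sin δ ≈ 0.886.
p = a·p₁ + b·p₂ ≈ (0.546, -0.153, 0.824); φ = arcsin(p_z) ≈ 55.44°, λ = atan2(p_y, p_x) ≈ -15.66°.

≈ lat 55°N, lon 16°W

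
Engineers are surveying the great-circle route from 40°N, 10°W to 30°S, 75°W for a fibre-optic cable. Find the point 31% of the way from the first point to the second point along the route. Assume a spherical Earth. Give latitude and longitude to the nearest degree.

Convert each endpoint to a unit vector on the sphere (x = cos φ cos λ, y = cos φ sin λ, z = sin φ).
The central angle between the endpoints is δ = arccos(p₁·p₂) ≈ 1.612 rad (92.4°).
Interpolate at f = 0.31 with slerp weights a = sin((1−f)δ)/sin δ ≈ 0.897, b = sin(fδ)/sin δ ≈ 0.480.
p = a·p₁ + b·p₂ ≈ (0.785, -0.521, 0.337); φ = arcsin(p_z) ≈ 19.70°, λ = atan2(p_y, p_x) ≈ -33.56°.

≈ 20°N, 34°W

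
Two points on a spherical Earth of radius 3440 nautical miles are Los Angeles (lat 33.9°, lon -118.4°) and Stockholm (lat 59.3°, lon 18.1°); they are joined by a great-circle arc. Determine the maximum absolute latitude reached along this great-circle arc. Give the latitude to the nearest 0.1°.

≈ 72.8°

The great circle lies in the plane with unit normal n̂ = (p₁ × p₂)/|p₁ × p₂|.
Here n̂_z ≈ +0.296; the vertex latitude is φ_max = arccos|n̂_z| ≈ 72.8°.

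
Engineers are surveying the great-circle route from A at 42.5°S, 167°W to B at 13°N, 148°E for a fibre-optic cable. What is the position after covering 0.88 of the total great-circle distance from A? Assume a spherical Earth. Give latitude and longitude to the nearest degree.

Write both endpoints as unit vectors p₁, p₂ with components (cos φ cos λ, cos φ sin λ, sin φ).
The central angle between the endpoints is δ = arccos(p₁·p₂) ≈ 1.207 rad (69.1°).
Interpolate at f = 0.88 with slerp weights a = sin((1−f)δ)/sin δ ≈ 0.154, b = sin(fδ)/sin δ ≈ 0.935.
p = a·p₁ + b·p₂ ≈ (-0.883, 0.457, 0.106); φ = arcsin(p_z) ≈ 6.08°, λ = atan2(p_y, p_x) ≈ 152.64°.

≈ 6°N, 153°E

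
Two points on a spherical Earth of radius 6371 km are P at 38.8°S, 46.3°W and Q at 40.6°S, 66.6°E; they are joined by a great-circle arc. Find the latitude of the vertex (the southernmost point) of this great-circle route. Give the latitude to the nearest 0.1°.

≈ 56.4°S

The great circle lies in the plane with unit normal n̂ = (p₁ × p₂)/|p₁ × p₂|.
Here n̂_z ≈ +0.554; the vertex latitude is φ_max = arccos|n̂_z| ≈ 56.4°.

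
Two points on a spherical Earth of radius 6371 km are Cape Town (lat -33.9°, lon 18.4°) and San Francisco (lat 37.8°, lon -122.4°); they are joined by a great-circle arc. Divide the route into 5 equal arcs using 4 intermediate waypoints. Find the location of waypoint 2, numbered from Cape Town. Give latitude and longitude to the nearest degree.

The haversine formula gives a central angle δ ≈ 2.587 rad (148.2°) between the endpoints.
Interpolate at f = 2/5 with slerp weights a = sin((1−f)δ)/sin δ ≈ 1.898, b = sin(fδ)/sin δ ≈ 1.632.
p = a·p₁ + b·p₂ ≈ (0.804, -0.592, -0.058); φ = arcsin(p_z) ≈ -3.34°, λ = atan2(p_y, p_x) ≈ -36.35°.

≈ lat -3°, lon -36°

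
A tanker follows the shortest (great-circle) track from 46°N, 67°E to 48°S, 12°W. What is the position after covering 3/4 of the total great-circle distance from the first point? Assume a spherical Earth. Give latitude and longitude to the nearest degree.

≈ 26°S, 12°E

From cos δ = sin φ₁ sin φ₂ + cos φ₁ cos φ₂ cos Δλ, the central angle is δ ≈ 2.033 rad (116.5°).
Interpolate at f = 3/4 with slerp weights a = sin((1−f)δ)/sin δ ≈ 0.544, b = sin(fδ)/sin δ ≈ 1.116.
p = a·p₁ + b·p₂ ≈ (0.878, 0.192, -0.438); φ = arcsin(p_z) ≈ -25.99°, λ = atan2(p_y, p_x) ≈ 12.36°.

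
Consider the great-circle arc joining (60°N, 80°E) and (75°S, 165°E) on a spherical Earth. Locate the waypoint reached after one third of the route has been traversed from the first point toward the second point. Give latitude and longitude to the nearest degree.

Convert each endpoint to a unit vector on the sphere (x = cos φ cos λ, y = cos φ sin λ, z = sin φ).
The central angle between the endpoints is δ = arccos(p₁·p₂) ≈ 2.541 rad (145.6°).
Interpolate at f = 1/3 with slerp weights a = sin((1−f)δ)/sin δ ≈ 1.757, b = sin(fδ)/sin δ ≈ 1.327.
p = a·p₁ + b·p₂ ≈ (-0.179, 0.954, 0.240); φ = arcsin(p_z) ≈ 13.89°, λ = atan2(p_y, p_x) ≈ 100.63°.

≈ (14°N, 101°E)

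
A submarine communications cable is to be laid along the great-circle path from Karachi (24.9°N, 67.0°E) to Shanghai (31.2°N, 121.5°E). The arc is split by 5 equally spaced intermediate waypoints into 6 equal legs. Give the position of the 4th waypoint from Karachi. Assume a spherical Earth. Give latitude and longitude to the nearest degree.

Convert each endpoint to a unit vector on the sphere (x = cos φ cos λ, y = cos φ sin λ, z = sin φ).
The central angle between the endpoints is δ = arccos(p₁·p₂) ≈ 0.838 rad (48.0°).
Interpolate at f = 4/6 with slerp weights a = sin((1−f)δ)/sin δ ≈ 0.371, b = sin(fδ)/sin δ ≈ 0.713.
p = a·p₁ + b·p₂ ≈ (-0.187, 0.830, 0.526); φ = arcsin(p_z) ≈ 31.71°, λ = atan2(p_y, p_x) ≈ 102.72°.

≈ 32°N, 103°E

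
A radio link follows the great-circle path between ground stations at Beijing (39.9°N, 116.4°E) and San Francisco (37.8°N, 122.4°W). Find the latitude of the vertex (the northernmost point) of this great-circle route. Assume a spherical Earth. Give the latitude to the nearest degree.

≈ 59°N

The great circle lies in the plane with unit normal n̂ = (p₁ × p₂)/|p₁ × p₂|.
Here n̂_z ≈ +0.520; the vertex latitude is φ_max = arccos|n̂_z| ≈ 58.7°.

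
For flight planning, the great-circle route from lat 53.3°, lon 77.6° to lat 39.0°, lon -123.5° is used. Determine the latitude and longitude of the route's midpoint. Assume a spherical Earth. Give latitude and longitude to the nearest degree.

The haversine formula gives a central angle δ ≈ 1.499 rad (85.9°) between the endpoints.
Interpolate at f = 1/2 with slerp weights a = sin((1−f)δ)/sin δ ≈ 0.683, b = sin(fδ)/sin δ ≈ 0.683.
p = a·p₁ + b·p₂ ≈ (-0.205, -0.044, 0.978); φ = arcsin(p_z) ≈ 77.88°, λ = atan2(p_y, p_x) ≈ -167.91°.

≈ lat 78°, lon -168°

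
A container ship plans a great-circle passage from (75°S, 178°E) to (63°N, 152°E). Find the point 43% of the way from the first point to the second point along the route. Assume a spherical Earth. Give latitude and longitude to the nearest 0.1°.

≈ (15.8°S, 162.2°E)

Write both endpoints as unit vectors p₁, p₂ with components (cos φ cos λ, cos φ sin λ, sin φ).
The central angle between the endpoints is δ = arccos(p₁·p₂) ≈ 2.427 rad (139.0°).
Interpolate at f = 0.43 with slerp weights a = sin((1−f)δ)/sin δ ≈ 1.498, b = sin(fδ)/sin δ ≈ 1.318.
p = a·p₁ + b·p₂ ≈ (-0.916, 0.294, -0.273); φ = arcsin(p_z) ≈ -15.85°, λ = atan2(p_y, p_x) ≈ 162.18°.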